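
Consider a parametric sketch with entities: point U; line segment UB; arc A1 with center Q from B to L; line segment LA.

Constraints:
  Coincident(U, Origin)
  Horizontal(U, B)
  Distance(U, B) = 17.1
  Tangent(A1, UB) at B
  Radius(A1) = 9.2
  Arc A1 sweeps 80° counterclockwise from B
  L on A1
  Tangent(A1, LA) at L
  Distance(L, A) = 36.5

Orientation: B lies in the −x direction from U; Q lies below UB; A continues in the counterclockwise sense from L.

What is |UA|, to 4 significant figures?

54.34

U is at the origin; U and B share the same y with |UB| = 17.1 and B on the −x side, so B = (-17.10, 0.000). Tangency of A1 to UB means the radius QB is perpendicular to UB, so Q = B + (0, -9.2) = (-17.10, -9.200). On A1, B sits at bearing 90° from Q; an 80° counterclockwise sweep puts L at bearing 170°, so L = Q + 9.2·(cos 170°, sin 170°) = (-26.16, -7.602). Since A1 is tangent to LA there, QL ⟂ LA, so LA runs along (−sin 170°, cos 170°); with |LA| = 36.5, A = (-32.50, -43.55). Then |UA| = |A − U| = 54.34.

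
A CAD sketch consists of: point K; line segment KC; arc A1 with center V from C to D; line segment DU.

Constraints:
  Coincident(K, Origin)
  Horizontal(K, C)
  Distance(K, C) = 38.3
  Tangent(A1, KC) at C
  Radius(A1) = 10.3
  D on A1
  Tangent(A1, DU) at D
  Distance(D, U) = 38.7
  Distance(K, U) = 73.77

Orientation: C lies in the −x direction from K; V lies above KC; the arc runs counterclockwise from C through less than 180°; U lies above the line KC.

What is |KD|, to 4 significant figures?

35.71

Checks: |KC| = 38.30 ✓; |VD| = 10.30 ✓; ∠(VD, DU) = 90.00° ✓; |DU| = 38.70 ✓; |KU| = 73.77 ✓.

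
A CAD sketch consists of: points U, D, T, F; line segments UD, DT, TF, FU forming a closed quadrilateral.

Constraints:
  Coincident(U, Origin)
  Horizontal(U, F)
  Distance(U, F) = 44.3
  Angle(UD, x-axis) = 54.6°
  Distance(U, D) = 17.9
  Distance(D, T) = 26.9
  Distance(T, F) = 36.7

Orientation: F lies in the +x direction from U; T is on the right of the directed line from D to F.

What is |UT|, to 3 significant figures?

15.7

Checks: |DT| = 26.90 ✓; |TF| = 36.70 ✓.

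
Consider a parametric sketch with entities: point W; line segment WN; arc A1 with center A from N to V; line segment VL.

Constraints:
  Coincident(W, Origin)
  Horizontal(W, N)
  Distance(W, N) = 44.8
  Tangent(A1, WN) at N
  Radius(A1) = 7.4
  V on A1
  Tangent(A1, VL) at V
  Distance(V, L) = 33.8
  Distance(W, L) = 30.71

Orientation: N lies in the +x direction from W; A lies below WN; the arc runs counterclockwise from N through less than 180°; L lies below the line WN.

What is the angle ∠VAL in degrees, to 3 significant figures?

77.7°

Checks: |AV| = 7.400 ✓; ∠(AV, VL) = 90.00° ✓; |VL| = 33.80 ✓; |WL| = 30.71 ✓.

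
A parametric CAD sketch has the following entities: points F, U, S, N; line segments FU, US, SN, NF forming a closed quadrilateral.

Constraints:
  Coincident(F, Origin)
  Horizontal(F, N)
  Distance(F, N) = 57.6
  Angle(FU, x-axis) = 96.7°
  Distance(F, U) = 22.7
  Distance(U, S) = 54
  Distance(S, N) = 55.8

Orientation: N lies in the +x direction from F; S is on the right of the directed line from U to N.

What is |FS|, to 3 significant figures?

31.6

Checks: |US| = 54.00 ✓; |SN| = 55.80 ✓.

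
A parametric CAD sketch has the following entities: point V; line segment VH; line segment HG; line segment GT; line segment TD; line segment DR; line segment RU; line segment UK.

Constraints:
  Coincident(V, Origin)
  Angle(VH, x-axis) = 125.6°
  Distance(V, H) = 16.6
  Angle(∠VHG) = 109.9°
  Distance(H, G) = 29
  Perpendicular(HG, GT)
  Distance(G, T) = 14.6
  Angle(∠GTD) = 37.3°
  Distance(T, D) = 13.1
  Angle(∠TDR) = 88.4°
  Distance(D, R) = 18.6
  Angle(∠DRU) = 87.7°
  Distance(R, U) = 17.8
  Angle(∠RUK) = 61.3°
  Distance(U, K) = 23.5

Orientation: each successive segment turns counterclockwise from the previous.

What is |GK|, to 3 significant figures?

12.0

V is at the origin; VH runs at 125.6° with length 16.6, so H = (-9.66, 13.5). ∠VHG = 109.9° gives HG at -164° from the x-axis; with |HG| = 29.0, G = (-37.6, 5.65). HG ⟂ GT, so GT runs at -74.3°; with |GT| = 14.6, T = (-33.6, -8.41). ∠GTD = 37.3° gives TD at 68.4° from the x-axis; with |TD| = 13.1, D = (-28.8, 3.77). ∠TDR = 88.4° gives DR at 160° from the x-axis; with |DR| = 18.6, R = (-46.3, 10.1). ∠DRU = 87.7° gives RU at -108° from the x-axis; with |RU| = 17.8, U = (-51.7, -6.82). ∠RUK = 61.3° gives UK at 11.0° from the x-axis; with |UK| = 23.5, K = (-28.6, -2.34). Then |GK| = |K − G| = 12.0.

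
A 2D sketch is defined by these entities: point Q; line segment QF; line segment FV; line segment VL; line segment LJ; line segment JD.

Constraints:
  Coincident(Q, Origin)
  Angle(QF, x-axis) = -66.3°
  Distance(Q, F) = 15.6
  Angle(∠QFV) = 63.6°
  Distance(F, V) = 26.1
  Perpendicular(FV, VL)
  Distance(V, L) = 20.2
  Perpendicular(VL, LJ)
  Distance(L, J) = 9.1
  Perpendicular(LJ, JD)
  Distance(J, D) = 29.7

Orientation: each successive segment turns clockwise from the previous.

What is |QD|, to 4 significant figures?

25.54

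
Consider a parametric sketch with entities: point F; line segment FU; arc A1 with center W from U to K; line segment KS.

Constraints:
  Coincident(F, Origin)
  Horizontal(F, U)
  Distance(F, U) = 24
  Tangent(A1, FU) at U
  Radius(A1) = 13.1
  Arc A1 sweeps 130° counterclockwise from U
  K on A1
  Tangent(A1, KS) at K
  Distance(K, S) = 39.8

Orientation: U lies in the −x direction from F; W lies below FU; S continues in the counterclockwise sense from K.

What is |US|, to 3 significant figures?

54.3

On A1, U sits at bearing 90° from W; a 130° counterclockwise sweep puts K at bearing 220°, so K = W + 13.1·(cos 220°, sin 220°) = (-34.0, -21.5). A1 meets KS tangentially, so WK is at right angles to KS, so KS runs along (−sin 220°, cos 220°); with |KS| = 39.8, S = (-8.45, -52.0). Then |US| = |S − U| = 54.3.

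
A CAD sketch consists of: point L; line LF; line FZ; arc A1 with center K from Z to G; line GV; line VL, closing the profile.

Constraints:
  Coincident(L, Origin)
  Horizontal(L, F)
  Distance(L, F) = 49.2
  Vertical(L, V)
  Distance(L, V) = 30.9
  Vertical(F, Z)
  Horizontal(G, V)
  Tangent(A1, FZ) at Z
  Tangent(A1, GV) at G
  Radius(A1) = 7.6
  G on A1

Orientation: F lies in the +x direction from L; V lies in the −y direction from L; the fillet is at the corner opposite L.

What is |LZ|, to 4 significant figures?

54.44

L is at the origin; L and F share the same y with |LF| = 49.2 and F on the +x side, so F = (49.20, 0.000). L and V share the same x with |LV| = 30.9 and V on the −y side, so V = (0.000, -30.90). The virtual corner opposite L is at (49.20, -30.90). The tangent condition forces KZ to be normal to FZ and since A1 is tangent to GV there, KG ⟂ GV, with radius 7.6, so the center K sits 7.6 in from both sides at K = (41.60, -23.30). That places the tangent points at Z = (49.20, -23.30) on FZ and G = (41.60, -30.90) on GV. Then |LZ| = |Z − L| = 54.44.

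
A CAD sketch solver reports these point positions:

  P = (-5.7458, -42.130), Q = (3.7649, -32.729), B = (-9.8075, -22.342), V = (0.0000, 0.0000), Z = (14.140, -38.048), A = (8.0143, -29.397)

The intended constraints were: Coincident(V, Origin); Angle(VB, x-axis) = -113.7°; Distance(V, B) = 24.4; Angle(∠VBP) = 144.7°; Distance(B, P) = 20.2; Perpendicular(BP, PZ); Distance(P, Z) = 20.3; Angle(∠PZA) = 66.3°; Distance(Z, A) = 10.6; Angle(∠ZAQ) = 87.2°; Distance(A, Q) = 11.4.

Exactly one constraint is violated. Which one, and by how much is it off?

Distance(A, Q) = 11.4 — off by 6.00.

V = (0.00, 0.00) ✓; VB at -113.7° ✓; |VB| = 24.40 ✓; ∠VBP = 144.7° ✓; |BP| = 20.20 ✓; ∠(BP, PZ) = 90.00° ✓; |PZ| = 20.30 ✓; ∠PZA = 66.30° ✓; |ZA| = 10.60 ✓; ∠ZAQ = 87.20° ✓; |AQ| = 5.400 ✗.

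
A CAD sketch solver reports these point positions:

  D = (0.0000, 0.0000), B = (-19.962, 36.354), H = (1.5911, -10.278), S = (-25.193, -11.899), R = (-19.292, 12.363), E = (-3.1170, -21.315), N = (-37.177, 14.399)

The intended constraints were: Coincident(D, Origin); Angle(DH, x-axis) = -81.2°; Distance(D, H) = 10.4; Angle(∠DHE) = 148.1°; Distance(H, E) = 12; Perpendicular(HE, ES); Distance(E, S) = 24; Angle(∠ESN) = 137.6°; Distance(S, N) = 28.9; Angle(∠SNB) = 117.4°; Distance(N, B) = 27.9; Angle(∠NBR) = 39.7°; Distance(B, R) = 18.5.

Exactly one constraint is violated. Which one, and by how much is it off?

Distance(B, R) = 18.5 — off by 5.50.

D = (0.00, 0.00) ✓; DH at -81.20° ✓; |DH| = 10.40 ✓; ∠DHE = 148.1° ✓; |HE| = 12.00 ✓; ∠(HE, ES) = 90.00° ✓; |ES| = 24.00 ✓; ∠ESN = 137.6° ✓; |SN| = 28.90 ✓; ∠SNB = 117.4° ✓; |NB| = 27.90 ✓; ∠NBR = 39.70° ✓; |BR| = 24.00 ✗.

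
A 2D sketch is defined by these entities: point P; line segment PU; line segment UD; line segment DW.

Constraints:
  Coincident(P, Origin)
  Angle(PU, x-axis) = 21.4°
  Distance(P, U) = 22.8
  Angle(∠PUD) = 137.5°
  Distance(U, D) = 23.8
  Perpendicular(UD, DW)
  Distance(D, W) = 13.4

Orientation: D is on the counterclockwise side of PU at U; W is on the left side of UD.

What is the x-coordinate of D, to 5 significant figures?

31.699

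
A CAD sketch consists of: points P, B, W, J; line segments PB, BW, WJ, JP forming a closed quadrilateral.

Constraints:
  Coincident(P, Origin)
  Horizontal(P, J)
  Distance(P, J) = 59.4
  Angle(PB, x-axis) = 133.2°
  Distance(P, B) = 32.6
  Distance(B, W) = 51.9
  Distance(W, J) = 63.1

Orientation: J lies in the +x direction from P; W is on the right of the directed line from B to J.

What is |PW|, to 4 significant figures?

22.82

Checks: |BW| = 51.90 ✓; |WJ| = 63.10 ✓.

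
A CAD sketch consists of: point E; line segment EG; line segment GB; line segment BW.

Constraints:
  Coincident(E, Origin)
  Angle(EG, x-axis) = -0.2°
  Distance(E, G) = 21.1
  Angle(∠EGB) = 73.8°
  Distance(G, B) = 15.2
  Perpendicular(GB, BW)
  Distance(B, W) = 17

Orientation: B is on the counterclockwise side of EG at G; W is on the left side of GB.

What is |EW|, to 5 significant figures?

9.8681

E is at the origin; EG runs at -0.2° with length 21.1, so G = 21.1·(cos -0.2°, sin -0.2°) = (21.100, -0.073653). ∠EGB = 73.8°, so GB runs at -0.2° + (180° − 73.8°) = 106.00° from the x-axis; with |GB| = 15.2, B = G + 15.2·(cos 106.00°, sin 106.00°) = (16.910, 14.538). The perpendicularity gives BW at right angles to GB; with |BW| = 17.0 on the left of GB, W = B + 17.0·(-0.96126, -0.27564) = (0.56873, 9.8517). Then |EW| = |W − E| = 9.8681.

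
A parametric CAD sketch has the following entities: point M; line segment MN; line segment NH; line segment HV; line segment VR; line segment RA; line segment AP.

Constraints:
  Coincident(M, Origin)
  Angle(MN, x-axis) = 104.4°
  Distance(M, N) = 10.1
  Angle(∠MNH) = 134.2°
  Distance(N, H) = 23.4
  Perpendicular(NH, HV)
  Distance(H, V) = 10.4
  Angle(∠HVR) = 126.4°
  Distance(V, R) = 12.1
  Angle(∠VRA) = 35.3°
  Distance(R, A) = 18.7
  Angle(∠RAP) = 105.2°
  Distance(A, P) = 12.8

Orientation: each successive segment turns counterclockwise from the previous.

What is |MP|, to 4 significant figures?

39.93

∠VRA = 35.3° gives RA at 78.50° from the x-axis; with |RA| = 18.7, A = (-19.37, 19.64). ∠RAP = 105.2° gives AP at 153.3° from the x-axis; with |AP| = 12.8, P = (-30.81, 25.39). Then |MP| = |P − M| = 39.93.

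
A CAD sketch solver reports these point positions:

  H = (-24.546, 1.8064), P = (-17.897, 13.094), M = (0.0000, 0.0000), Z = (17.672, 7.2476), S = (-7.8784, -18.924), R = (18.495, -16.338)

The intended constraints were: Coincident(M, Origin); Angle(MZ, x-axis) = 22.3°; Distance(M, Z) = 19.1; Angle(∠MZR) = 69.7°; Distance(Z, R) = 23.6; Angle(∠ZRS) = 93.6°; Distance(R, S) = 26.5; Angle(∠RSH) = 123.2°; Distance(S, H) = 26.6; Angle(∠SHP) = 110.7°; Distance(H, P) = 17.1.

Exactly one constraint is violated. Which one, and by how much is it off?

Distance(H, P) = 17.1 — off by 4.00.

M = (0.00, 0.00) ✓; MZ at 22.30° ✓; |MZ| = 19.10 ✓; ∠MZR = 69.70° ✓; |ZR| = 23.60 ✓; ∠ZRS = 93.60° ✓; |RS| = 26.50 ✓; ∠RSH = 123.2° ✓; |SH| = 26.60 ✓; ∠SHP = 110.7° ✓; |HP| = 13.10 ✗.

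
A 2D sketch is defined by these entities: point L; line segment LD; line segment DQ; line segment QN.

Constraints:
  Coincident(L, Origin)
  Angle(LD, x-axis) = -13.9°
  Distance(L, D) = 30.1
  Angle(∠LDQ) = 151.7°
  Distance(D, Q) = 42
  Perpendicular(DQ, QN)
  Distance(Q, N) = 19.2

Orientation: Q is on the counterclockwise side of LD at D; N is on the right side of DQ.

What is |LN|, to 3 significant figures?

76.2

∠LDQ = 151.7°, so DQ runs at -13.9° + (180° − 151.7°) = 14.4° from the x-axis; with |DQ| = 42.0, Q = D + 42.0·(cos 14.4°, sin 14.4°) = (69.9, 3.21). The perpendicularity gives QN at right angles to DQ; with |QN| = 19.2 on the right of DQ, N = Q + 19.2·(0.249, -0.969) = (74.7, -15.4). Then |LN| = |N − L| = 76.2.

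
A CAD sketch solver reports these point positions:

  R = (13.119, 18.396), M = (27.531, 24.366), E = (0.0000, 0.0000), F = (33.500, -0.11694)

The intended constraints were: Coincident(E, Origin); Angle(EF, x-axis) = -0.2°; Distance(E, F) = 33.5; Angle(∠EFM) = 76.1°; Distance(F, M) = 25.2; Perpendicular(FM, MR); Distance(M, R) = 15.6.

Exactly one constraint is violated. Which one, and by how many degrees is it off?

Perpendicular(FM, MR) — off by 8.80°.

E = (0.00, 0.00) ✓; EF at -0.2000° ✓; |EF| = 33.50 ✓; ∠EFM = 76.10° ✓; |FM| = 25.20 ✓; ∠(FM, MR) = 98.80° ✗; |MR| = 15.60 ✓.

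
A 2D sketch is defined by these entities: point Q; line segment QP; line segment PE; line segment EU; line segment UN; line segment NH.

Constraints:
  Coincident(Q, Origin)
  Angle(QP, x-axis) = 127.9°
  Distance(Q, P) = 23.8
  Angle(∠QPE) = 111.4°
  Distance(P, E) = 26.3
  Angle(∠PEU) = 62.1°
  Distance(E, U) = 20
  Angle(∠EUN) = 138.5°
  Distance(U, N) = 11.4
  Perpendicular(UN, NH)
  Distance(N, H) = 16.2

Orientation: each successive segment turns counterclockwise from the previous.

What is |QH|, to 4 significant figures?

18.17

Q is at the origin; QP runs at 127.9° with length 23.8, so P = (-14.62, 18.78). ∠QPE = 111.4° gives PE at -163.5° from the x-axis; with |PE| = 26.3, E = (-39.84, 11.31). ∠PEU = 62.1° gives EU at -45.60° from the x-axis; with |EU| = 20.0, U = (-25.84, -2.979). ∠EUN = 138.5° gives UN at -4.100° from the x-axis; with |UN| = 11.4, N = (-14.47, -3.794). The perpendicularity gives NH at right angles to UN, so NH runs at 85.90°; with |NH| = 16.2, H = (-13.31, 12.36). Then |QH| = |H − Q| = 18.17.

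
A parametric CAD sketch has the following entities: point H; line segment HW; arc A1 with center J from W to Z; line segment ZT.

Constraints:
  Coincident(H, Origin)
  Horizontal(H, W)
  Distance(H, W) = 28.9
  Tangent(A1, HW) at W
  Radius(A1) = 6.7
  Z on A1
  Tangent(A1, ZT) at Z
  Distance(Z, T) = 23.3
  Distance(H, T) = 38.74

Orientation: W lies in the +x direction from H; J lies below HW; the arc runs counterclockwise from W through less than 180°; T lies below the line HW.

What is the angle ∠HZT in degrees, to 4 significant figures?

112.3°

H is at the origin; HW is horizontal with |HW| = 28.9 and W on the +x side, so W = (28.90, 0.000). Tangency of A1 to HW means the radius JW is perpendicular to HW, so J = W + (0, -6.7) = (28.90, -6.700). Since JZ ⟂ ZT (tangency), |JT| = √(6.7² + 23.3²) = 24.24 regardless of where Z sits on A1. So T lies on both circle(H, 38.74) and circle(J, 24.24); the below-HW intersection is T = (23.97, -30.44). Z is the foot of the tangent from T: Z = (22.22, -7.202).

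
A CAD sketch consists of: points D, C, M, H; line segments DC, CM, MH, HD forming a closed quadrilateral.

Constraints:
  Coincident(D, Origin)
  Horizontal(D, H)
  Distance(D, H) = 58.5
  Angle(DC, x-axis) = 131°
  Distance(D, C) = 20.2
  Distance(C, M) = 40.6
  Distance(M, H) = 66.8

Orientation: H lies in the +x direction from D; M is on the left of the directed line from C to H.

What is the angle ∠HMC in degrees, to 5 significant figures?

82.268°

D is at the origin; DH is horizontal with |DH| = 58.5 and H in +x, so H = (58.5, 0). DC runs at 131.0° with |DC| = 20.2, so C = (-13.252, 15.245). M is determined by |CM| = 40.6 and |MH| = 66.8 together: it lies at the intersection of circle(C, 40.6) and circle(H, 66.8). With |CH| = 73.354, the foot of the radical line on CH is 17.497 from C and the perpendicular offset is √(40.6² − 17.497²) = 36.636. Taking the left-of-CH solution: M = (11.477, 47.445).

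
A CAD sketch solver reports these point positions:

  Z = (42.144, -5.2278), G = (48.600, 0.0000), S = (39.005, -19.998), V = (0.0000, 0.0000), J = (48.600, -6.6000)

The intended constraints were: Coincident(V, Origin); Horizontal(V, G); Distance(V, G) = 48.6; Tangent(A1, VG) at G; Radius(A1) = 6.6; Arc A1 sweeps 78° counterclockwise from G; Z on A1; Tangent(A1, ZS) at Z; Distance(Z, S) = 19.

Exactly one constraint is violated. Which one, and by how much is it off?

Distance(Z, S) = 19 — off by 3.90.

V = (0.00, 0.00) ✓; V.y = 0.00, G.y = 0.00 ✓; |VG| = 48.60 ✓; ∠(JG, GV) = 90.00° ✓; |JG| = 6.600 ✓; bearing(J→Z) − bearing(J→G) = 78.00° ✓; |JZ| = 6.600 ✓; ∠(JZ, ZS) = 90.00° ✓; |ZS| = 15.10 ✗.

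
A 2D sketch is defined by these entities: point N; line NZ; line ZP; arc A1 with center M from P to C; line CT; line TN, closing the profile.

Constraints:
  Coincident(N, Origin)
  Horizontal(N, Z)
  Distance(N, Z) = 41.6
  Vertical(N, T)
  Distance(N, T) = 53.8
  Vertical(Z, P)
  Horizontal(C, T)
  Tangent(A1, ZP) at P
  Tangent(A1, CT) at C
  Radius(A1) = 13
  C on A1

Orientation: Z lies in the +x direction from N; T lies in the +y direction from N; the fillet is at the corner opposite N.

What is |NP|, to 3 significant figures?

58.3

The virtual corner opposite N is at (41.6, 53.8). The tangent condition forces MP to be normal to ZP and A1 meets CT tangentially, so MC is at right angles to CT, with radius 13.0, so the center M sits 13.0 in from both sides at M = (28.6, 40.8). That places the tangent points at P = (41.6, 40.8) on ZP and C = (28.6, 53.8) on CT. Then |NP| = |P − N| = 58.3.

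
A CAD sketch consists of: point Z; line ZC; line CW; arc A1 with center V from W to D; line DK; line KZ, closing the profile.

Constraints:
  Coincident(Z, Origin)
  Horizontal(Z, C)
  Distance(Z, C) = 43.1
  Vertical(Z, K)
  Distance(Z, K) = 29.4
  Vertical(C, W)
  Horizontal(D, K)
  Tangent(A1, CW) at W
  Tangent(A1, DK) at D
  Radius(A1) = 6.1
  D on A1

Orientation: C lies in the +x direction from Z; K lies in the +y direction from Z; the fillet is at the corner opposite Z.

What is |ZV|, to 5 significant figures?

43.725

Z and K share the same x with |ZK| = 29.4 and K on the +y side, so K = (0.0000, 29.400). The virtual corner opposite Z is at (43.100, 29.400). Since A1 is tangent to CW there, VW ⟂ CW and since A1 is tangent to DK there, VD ⟂ DK, with radius 6.1, so the center V sits 6.1 in from both sides at V = (37.000, 23.300). Then |ZV| = |V − Z| = 43.725.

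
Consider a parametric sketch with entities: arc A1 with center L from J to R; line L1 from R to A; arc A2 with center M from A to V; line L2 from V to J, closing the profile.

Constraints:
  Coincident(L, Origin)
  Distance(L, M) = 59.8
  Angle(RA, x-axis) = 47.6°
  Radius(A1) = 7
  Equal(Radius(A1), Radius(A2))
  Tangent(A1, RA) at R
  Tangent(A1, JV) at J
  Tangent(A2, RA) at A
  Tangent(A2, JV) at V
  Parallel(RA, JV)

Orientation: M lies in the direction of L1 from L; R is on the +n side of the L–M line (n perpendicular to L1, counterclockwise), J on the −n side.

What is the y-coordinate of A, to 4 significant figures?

48.88

The slot axis is L1's direction at 47.6°, so u = (cos 47.6°, sin 47.6°) = (0.6743, 0.7385) and n = (−sin 47.6°, cos 47.6°) = (-0.7385, 0.6743). L is at the origin and M lies 59.8 along u from L, so M = 59.8·u = (40.32, 44.16). Tangency of A1 to both parallel lines with radius 7.0 puts R and J at L ± 7.0·n: R = (-5.169, 4.720), J = (5.169, -4.720). Equal radii place A and V the same way about M: A = M + 7.0·n = (35.15, 48.88), V = M − 7.0·n = (45.49, 39.44). So A.y = 48.88.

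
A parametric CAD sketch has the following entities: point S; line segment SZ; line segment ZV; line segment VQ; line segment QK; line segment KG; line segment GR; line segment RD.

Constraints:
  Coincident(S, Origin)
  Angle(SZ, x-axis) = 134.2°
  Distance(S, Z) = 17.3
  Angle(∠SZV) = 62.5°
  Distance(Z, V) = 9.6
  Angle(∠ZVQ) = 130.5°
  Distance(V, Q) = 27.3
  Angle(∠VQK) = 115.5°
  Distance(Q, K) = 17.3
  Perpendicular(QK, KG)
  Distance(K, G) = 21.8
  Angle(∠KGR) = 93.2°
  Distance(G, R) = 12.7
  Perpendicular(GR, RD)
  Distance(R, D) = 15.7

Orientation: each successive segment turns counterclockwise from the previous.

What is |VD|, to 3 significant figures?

23.6

∠KGR = 93.2° gives GR at -178° from the x-axis; with |GR| = 12.7, R = (1.43, 2.79). GR ⟂ RD, so RD runs at -87.5°; with |RD| = 15.7, D = (2.11, -12.9). Then |VD| = |D − V| = 23.6.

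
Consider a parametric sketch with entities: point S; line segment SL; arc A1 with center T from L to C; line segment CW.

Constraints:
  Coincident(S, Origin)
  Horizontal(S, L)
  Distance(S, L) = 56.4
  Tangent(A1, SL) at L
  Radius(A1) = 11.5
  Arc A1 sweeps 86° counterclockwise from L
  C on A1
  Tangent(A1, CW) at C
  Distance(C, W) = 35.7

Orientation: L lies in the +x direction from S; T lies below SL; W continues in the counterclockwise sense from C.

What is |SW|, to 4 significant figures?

62.81

S is at the origin; S and L share the same y with |SL| = 56.4 and L on the +x side, so L = (56.40, 0.000). Tangency of A1 to SL means the radius TL is perpendicular to SL, so T = L + (0, -11.5) = (56.40, -11.50). On A1, L sits at bearing 90° from T; an 86° counterclockwise sweep puts C at bearing 176°, so C = T + 11.5·(cos 176°, sin 176°) = (44.93, -10.70). The tangent condition forces TC to be normal to CW, so CW runs along (−sin 176°, cos 176°); with |CW| = 35.7, W = (42.44, -46.31). Then |SW| = |W − S| = 62.81.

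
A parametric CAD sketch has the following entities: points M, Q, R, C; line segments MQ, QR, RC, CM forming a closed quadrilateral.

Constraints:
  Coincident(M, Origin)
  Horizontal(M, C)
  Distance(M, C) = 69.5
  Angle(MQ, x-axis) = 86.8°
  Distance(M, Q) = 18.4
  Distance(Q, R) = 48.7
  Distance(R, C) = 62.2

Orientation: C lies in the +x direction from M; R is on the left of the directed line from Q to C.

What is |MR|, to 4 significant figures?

63.49

M is at the origin; MC is horizontal with |MC| = 69.5 and C in +x, so C = (69.5, 0). MQ runs at 86.8° with |MQ| = 18.4, so Q = (1.027, 18.37). R is determined by |QR| = 48.7 and |RC| = 62.2 together: it lies at the intersection of circle(Q, 48.7) and circle(C, 62.2). With |QC| = 70.89, the foot of the radical line on QC is 24.89 from Q and the perpendicular offset is √(48.7² − 24.89²) = 41.86. Taking the left-of-QC solution: R = (35.91, 52.35).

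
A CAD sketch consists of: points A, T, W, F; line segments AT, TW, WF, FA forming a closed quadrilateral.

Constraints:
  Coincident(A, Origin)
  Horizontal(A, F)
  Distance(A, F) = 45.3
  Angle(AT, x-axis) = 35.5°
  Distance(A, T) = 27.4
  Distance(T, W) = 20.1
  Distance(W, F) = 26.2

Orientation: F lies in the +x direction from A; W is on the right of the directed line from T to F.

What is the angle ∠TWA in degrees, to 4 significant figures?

86.72°

A is at the origin; AF is horizontal with |AF| = 45.3 and F in +x, so F = (45.3, 0). AT runs at 35.5° with |AT| = 27.4, so T = (22.31, 15.91). W is determined by |TW| = 20.1 and |WF| = 26.2 together: it lies at the intersection of circle(T, 20.1) and circle(F, 26.2). With |TF| = 27.96, the foot of the radical line on TF is 8.931 from T and the perpendicular offset is √(20.1² − 8.931²) = 18.01. Taking the right-of-TF solution: W = (19.40, -3.978).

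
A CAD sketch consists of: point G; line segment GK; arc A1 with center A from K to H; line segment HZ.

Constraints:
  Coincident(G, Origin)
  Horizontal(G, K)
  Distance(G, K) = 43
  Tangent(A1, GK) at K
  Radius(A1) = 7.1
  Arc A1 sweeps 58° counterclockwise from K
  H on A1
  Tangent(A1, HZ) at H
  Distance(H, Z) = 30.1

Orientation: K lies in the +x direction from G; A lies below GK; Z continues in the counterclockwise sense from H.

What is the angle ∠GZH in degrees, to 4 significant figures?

68.07°

G is at the origin; GK is horizontal with |GK| = 43.0 and K on the +x side, so K = (43.00, 0.000). Since A1 is tangent to GK there, AK ⟂ GK, so A = K + (0, -7.1) = (43.00, -7.100). On A1, K sits at bearing 90° from A; a 58° counterclockwise sweep puts H at bearing 148°, so H = A + 7.1·(cos 148°, sin 148°) = (36.98, -3.338). The tangent condition forces AH to be normal to HZ, so HZ runs along (−sin 148°, cos 148°); with |HZ| = 30.1, Z = (21.03, -28.86). Then cos ∠GZH = ZG·ZH / (|ZG||ZH|), giving 68.07°.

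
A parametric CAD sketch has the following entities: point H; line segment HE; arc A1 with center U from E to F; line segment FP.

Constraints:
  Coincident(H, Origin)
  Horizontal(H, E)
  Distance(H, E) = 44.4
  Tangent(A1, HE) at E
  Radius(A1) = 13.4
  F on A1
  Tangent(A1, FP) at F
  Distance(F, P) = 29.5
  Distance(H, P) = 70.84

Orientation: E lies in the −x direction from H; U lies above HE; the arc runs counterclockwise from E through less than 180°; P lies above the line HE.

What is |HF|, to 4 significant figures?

41.71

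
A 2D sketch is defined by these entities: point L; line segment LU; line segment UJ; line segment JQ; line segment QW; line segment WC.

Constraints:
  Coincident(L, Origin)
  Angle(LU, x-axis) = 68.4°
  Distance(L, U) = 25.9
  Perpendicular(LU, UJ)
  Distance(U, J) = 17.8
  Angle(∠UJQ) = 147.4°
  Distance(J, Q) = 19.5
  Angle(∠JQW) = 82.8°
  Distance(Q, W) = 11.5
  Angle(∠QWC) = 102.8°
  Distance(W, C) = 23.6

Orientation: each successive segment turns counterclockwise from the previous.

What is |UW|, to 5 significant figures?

33.104

L is at the origin; LU runs at 68.4° with length 25.9, so U = (9.5344, 24.081). LU ⟂ UJ, so UJ runs at 158.40°; with |UJ| = 17.8, J = (-7.0156, 30.634). ∠UJQ = 147.4° gives JQ at -169.00° from the x-axis; with |JQ| = 19.5, Q = (-26.157, 26.913). ∠JQW = 82.8° gives QW at -71.800° from the x-axis; with |QW| = 11.5, W = (-22.565, 15.988). Then |UW| = |W − U| = 33.104.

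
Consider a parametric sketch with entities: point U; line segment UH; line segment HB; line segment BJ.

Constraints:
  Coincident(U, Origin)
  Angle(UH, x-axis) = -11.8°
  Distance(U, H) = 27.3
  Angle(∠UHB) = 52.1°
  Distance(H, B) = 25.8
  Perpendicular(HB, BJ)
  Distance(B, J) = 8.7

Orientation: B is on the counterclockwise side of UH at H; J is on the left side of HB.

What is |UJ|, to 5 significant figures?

15.699

U is at the origin; UH runs at -11.8° with length 27.3, so H = 27.3·(cos -11.8°, sin -11.8°) = (26.723, -5.5827). ∠UHB = 52.1°, so HB runs at -11.8° + (180° − 52.1°) = 116.10° from the x-axis; with |HB| = 25.8, B = H + 25.8·(cos 116.10°, sin 116.10°) = (15.373, 17.586). HB ⟂ BJ; with |BJ| = 8.7 on the left of HB, J = B + 8.7·(-0.89803, -0.43994) = (7.5598, 13.759). Then |UJ| = |J − U| = 15.699.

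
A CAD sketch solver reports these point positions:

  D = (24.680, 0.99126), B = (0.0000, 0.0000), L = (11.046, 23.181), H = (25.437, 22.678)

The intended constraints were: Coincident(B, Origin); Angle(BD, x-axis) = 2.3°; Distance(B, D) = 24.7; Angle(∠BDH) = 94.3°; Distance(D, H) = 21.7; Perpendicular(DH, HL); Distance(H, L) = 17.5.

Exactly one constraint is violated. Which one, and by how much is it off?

Distance(H, L) = 17.5 — off by 3.10.

B = (0.00, 0.00) ✓; BD at 2.300° ✓; |BD| = 24.70 ✓; ∠BDH = 94.30° ✓; |DH| = 21.70 ✓; ∠(DH, HL) = 90.00° ✓; |HL| = 14.40 ✗.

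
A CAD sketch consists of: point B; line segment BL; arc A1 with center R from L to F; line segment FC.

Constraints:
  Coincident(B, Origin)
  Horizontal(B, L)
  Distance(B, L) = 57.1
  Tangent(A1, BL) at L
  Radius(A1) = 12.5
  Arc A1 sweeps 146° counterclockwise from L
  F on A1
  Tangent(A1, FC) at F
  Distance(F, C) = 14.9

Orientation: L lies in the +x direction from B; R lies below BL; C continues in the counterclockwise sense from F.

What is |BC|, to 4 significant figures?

69.82

B is at the origin; B and L share the same y with |BL| = 57.1 and L on the +x side, so L = (57.10, 0.000). Since A1 is tangent to BL there, RL ⟂ BL, so R = L + (0, -12.5) = (57.10, -12.50). On A1, L sits at bearing 90° from R; a 146° counterclockwise sweep puts F at bearing 236°, so F = R + 12.5·(cos 236°, sin 236°) = (50.11, -22.86). Since A1 is tangent to FC there, RF ⟂ FC, so FC runs along (−sin 236°, cos 236°); with |FC| = 14.9, C = (62.46, -31.19). Then |BC| = |C − B| = 69.82.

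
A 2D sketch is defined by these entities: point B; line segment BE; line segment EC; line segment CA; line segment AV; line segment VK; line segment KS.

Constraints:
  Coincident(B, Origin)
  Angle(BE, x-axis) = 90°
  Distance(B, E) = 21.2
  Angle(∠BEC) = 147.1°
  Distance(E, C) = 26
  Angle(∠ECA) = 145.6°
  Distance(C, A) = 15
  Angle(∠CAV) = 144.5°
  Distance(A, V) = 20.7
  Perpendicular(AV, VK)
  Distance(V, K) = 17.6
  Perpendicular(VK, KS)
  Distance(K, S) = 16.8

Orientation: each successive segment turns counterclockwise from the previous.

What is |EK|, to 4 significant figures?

44.63

B is at the origin; BE runs at 90.0° with length 21.2, so E = (1.298e-15, 21.20). ∠BEC = 147.1° gives EC at 122.9° from the x-axis; with |EC| = 26.0, C = (-14.12, 43.03). ∠ECA = 145.6° gives CA at 157.3° from the x-axis; with |CA| = 15.0, A = (-27.96, 48.82). ∠CAV = 144.5° gives AV at -167.2° from the x-axis; with |AV| = 20.7, V = (-48.15, 44.23). The perpendicularity gives VK at right angles to AV, so VK runs at -77.20°; with |VK| = 17.6, K = (-44.25, 27.07). Then |EK| = |K − E| = 44.63.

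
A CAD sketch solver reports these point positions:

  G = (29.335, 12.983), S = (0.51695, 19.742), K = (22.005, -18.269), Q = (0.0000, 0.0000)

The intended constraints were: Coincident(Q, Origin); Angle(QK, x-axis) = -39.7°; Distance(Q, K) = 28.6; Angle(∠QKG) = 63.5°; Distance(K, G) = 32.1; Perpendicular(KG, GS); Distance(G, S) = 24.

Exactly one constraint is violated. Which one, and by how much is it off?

Distance(G, S) = 24 — off by 5.60.

Q = (0.00, 0.00) ✓; QK at -39.70° ✓; |QK| = 28.60 ✓; ∠QKG = 63.50° ✓; |KG| = 32.10 ✓; ∠(KG, GS) = 90.00° ✓; |GS| = 29.60 ✗.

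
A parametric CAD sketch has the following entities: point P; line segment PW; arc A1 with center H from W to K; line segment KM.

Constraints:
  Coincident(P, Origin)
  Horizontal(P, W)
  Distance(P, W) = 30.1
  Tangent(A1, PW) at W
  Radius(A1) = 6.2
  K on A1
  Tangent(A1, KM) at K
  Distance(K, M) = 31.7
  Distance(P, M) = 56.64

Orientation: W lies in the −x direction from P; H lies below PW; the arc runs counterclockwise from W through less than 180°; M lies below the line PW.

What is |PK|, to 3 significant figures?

36.4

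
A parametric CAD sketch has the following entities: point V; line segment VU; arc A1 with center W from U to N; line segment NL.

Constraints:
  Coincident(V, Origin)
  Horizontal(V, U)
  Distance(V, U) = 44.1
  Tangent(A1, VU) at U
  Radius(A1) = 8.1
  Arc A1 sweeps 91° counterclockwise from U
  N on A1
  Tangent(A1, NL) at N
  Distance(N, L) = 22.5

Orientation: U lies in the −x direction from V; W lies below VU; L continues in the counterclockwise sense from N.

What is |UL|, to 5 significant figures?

31.689

V is at the origin; VU is horizontal with |VU| = 44.1 and U on the −x side, so U = (-44.100, 0.0000). A1 meets VU tangentially, so WU is at right angles to VU, so W = U + (0, -8.1) = (-44.100, -8.1000). On A1, U sits at bearing 90° from W; a 91° counterclockwise sweep puts N at bearing 181°, so N = W + 8.1·(cos 181°, sin 181°) = (-52.199, -8.2414). The tangent condition forces WN to be normal to NL, so NL runs along (−sin 181°, cos 181°); with |NL| = 22.5, L = (-51.806, -30.738). Then |UL| = |L − U| = 31.689.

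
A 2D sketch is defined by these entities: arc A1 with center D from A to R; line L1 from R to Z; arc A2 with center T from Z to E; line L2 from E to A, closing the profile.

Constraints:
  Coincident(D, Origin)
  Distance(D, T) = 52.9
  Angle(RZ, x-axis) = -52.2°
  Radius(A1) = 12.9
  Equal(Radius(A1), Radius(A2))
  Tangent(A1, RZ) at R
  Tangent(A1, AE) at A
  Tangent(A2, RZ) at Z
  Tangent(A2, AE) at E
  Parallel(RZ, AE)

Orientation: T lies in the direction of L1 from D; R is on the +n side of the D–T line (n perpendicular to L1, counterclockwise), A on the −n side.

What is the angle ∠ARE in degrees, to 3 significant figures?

64.0°

Tangency of A1 to both parallel lines with radius 12.9 puts R and A at D ± 12.9·n: R = (10.2, 7.91), A = (-10.2, -7.91). Equal radii place Z and E the same way about T: Z = T + 12.9·n = (42.6, -33.9), E = T − 12.9·n = (22.2, -49.7). Then cos ∠ARE = RA·RE / (|RA||RE|), giving 64.0°.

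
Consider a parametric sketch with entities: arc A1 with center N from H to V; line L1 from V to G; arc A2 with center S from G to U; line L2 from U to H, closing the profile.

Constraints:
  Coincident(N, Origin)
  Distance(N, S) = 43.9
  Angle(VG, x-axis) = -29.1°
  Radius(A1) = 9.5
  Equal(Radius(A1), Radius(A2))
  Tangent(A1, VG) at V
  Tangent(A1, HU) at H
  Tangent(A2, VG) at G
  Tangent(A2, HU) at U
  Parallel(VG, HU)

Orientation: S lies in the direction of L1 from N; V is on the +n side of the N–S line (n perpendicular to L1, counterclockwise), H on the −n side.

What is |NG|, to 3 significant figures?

44.9

Tangency of A1 to both parallel lines with radius 9.5 puts V and H at N ± 9.5·n: V = (4.62, 8.30), H = (-4.62, -8.30). Equal radii place G and U the same way about S: G = S + 9.5·n = (43.0, -13.0), U = S − 9.5·n = (33.7, -29.7). Then |NG| = |G − N| = 44.9.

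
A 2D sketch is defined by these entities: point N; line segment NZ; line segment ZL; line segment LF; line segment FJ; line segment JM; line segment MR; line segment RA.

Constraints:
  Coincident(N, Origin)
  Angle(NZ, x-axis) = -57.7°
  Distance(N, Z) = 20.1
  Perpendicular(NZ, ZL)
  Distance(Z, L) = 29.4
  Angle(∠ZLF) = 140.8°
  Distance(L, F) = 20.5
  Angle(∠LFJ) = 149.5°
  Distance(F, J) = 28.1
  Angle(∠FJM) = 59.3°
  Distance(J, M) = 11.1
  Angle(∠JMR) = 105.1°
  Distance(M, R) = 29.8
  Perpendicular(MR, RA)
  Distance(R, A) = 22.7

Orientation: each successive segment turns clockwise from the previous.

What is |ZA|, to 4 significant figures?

64.56

N is at the origin; NZ runs at -57.7° with length 20.1, so Z = (10.74, -16.99). The perpendicularity gives ZL at right angles to NZ, so ZL runs at -147.7°; with |ZL| = 29.4, L = (-14.11, -32.70). ∠ZLF = 140.8° gives LF at 173.1° from the x-axis; with |LF| = 20.5, F = (-34.46, -30.24). ∠LFJ = 149.5° gives FJ at 142.6° from the x-axis; with |FJ| = 28.1, J = (-56.78, -13.17). ∠FJM = 59.3° gives JM at 21.90° from the x-axis; with |JM| = 11.1, M = (-46.49, -9.029). ∠JMR = 105.1° gives MR at -53.00° from the x-axis; with |MR| = 29.8, R = (-28.55, -32.83). MR ⟂ RA, so RA runs at -143.0°; with |RA| = 22.7, A = (-46.68, -46.49). Then |ZA| = |A − Z| = 64.56.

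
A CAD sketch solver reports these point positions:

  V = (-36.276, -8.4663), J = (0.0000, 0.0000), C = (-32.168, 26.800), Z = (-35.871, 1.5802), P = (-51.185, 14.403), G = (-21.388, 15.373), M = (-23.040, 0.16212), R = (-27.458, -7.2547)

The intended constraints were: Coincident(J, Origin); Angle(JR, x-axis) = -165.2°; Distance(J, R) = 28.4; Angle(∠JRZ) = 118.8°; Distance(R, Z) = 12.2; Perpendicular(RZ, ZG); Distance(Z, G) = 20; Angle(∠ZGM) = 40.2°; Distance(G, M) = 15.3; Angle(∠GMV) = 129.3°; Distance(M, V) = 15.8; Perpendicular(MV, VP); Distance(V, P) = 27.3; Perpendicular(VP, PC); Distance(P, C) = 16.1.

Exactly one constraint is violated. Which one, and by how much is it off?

Distance(P, C) = 16.1 — off by 6.60.

J = (0.00, 0.00) ✓; JR at -165.2° ✓; |JR| = 28.40 ✓; ∠JRZ = 118.8° ✓; |RZ| = 12.20 ✓; ∠(RZ, ZG) = 90.00° ✓; |ZG| = 20.00 ✓; ∠ZGM = 40.20° ✓; |GM| = 15.30 ✓; ∠GMV = 129.3° ✓; |MV| = 15.80 ✓; ∠(MV, VP) = 90.00° ✓; |VP| = 27.30 ✓; ∠(VP, PC) = 90.00° ✓; |PC| = 22.70 ✗.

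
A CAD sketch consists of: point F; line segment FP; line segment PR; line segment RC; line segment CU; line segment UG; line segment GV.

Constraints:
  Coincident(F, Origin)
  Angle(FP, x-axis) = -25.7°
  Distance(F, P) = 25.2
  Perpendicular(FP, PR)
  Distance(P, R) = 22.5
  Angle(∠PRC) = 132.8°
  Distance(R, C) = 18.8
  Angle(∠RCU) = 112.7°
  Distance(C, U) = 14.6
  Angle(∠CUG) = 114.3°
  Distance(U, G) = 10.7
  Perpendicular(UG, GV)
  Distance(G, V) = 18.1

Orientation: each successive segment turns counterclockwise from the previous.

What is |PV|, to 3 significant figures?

20.6

∠CUG = 114.3° gives UG at -116° from the x-axis; with |UG| = 10.7, G = (6.37, 17.5). UG ⟂ GV, so GV runs at -25.5°; with |GV| = 18.1, V = (22.7, 9.69). Then |PV| = |V − P| = 20.6.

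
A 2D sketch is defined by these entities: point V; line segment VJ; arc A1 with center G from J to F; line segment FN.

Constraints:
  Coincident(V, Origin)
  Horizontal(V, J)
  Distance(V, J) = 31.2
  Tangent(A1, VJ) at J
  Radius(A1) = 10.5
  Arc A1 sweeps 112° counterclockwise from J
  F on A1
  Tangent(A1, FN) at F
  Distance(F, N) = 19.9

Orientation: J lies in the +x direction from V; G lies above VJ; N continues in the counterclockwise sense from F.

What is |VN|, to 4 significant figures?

46.93

V is at the origin; V and J share the same y with |VJ| = 31.2 and J on the +x side, so J = (31.20, 0.000). Since A1 is tangent to VJ there, GJ ⟂ VJ, so G = J + (0, 10.5) = (31.20, 10.50). On A1, J sits at bearing -90° from G; a 112° counterclockwise sweep puts F at bearing 22°, so F = G + 10.5·(cos 22°, sin 22°) = (40.94, 14.43). Since A1 is tangent to FN there, GF ⟂ FN, so FN runs along (−sin 22°, cos 22°); with |FN| = 19.9, N = (33.48, 32.88). Then |VN| = |N − V| = 46.93.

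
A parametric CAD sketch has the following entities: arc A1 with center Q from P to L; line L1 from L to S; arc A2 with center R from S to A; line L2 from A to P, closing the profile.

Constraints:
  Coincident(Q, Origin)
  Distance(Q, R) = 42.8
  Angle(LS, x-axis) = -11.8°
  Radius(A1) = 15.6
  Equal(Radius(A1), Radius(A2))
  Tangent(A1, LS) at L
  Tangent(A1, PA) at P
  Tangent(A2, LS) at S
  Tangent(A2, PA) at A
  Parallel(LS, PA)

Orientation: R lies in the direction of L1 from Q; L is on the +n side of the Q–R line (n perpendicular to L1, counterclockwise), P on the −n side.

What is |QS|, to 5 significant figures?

45.554

Tangency of A1 to both parallel lines with radius 15.6 puts L and P at Q ± 15.6·n: L = (3.1901, 15.270), P = (-3.1901, -15.270). Equal radii place S and A the same way about R: S = R + 15.6·n = (45.086, 6.5179), A = R − 15.6·n = (38.705, -24.023). Then |QS| = |S − Q| = 45.554.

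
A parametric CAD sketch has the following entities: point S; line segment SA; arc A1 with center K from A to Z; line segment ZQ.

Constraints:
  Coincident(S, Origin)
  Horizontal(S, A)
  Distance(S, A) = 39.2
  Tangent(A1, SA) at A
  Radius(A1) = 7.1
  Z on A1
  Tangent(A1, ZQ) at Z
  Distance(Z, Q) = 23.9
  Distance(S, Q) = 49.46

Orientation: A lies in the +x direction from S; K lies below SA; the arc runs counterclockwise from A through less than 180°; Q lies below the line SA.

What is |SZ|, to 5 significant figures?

33.442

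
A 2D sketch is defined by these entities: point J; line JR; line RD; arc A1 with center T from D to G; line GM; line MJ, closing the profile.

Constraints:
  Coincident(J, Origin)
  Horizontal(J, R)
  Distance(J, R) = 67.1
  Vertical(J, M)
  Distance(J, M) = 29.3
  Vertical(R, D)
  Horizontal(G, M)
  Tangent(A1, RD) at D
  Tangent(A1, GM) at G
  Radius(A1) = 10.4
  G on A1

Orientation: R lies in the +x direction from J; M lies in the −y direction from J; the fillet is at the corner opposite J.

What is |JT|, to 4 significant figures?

59.77

JM is vertical with |JM| = 29.3 and M on the −y side, so M = (0.000, -29.30). The virtual corner opposite J is at (67.10, -29.30). Since A1 is tangent to RD there, TD ⟂ RD and since A1 is tangent to GM there, TG ⟂ GM, with radius 10.4, so the center T sits 10.4 in from both sides at T = (56.70, -18.90). Then |JT| = |T − J| = 59.77.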